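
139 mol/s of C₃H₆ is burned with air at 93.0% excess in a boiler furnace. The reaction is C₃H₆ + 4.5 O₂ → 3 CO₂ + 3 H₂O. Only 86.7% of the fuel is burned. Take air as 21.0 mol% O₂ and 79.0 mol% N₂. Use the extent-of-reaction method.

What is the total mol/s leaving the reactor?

Stoichiometric O₂ = 4.5 × 139 = 625.5 mol/s; O₂ fed = 625.5 × 1.930 = 1207 mol/s.
N₂ fed = 1207 × 79/21 = 4541 mol/s.
Fuel reacted = 0.867 × 139 → ξ = 120.5 mol/s.
Outlet (n = n₀ + ν ξ):
  C₃H₆: 139 − 1(120.5) = 18.49
  O₂: 1207 − 4.5(120.5) = 664.9
  N₂: 4541 (inert)
  CO₂: 0 + 3(120.5) = 361.5
  H₂O: 0 + 3(120.5) = 361.5
Total out = 18.49 + 664.9 + 4541 + 361.5 + 361.5 = 5948 mol/s.

5950 mol/s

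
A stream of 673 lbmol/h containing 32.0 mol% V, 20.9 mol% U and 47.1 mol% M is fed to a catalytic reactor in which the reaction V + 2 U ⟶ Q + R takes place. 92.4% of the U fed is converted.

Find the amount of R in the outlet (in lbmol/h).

U reacted = 0.924 × 140.7 = 130 lbmol/h; ν_U = −2, so ξ = 130/2 = 64.98 lbmol/h.
Outlet amounts (n = n₀ + ν ξ):
  V: 215.4 − 1(64.98) = 150.4
  U: 140.7 − 2(64.98) = 10.69
  Q: 0 + 1(64.98) = 64.98
  R: 0 + 1(64.98) = 64.98
  M: 317 (inert)

65 lbmol/h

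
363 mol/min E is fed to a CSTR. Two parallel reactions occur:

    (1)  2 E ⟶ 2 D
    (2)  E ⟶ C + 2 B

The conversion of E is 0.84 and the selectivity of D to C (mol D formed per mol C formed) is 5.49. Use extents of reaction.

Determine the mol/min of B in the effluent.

Conversion of E: E consumed = 0.84 × 363 = 304.9 mol/min = 2ξ₁ + 1ξ₂.
Selectivity: 2ξ₁ / (1ξ₂) = 5.49 → ξ₁ = 2.745 ξ₂.
Substitute: (2·2.745 + 1) ξ₂ = 304.9 → ξ₂ = 46.98 mol/min, ξ₁ = 129 mol/min.
Outlet amounts (n = n₀ + Σ ν·ξ):
  E: 363 − 2(129) − 1(46.98) = 58.08
  D: 0 + 2(129) = 257.9
  C: 0 + 1(46.98) = 46.98
  B: 0 + 2(46.98) = 93.97

94 mol/min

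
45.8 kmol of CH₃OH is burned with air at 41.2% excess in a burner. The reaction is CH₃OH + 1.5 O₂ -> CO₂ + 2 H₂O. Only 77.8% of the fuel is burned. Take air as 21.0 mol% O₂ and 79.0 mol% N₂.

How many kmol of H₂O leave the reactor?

Stoichiometric O₂ = 1.5 × 45.8 = 68.7 kmol; O₂ fed = 68.7 × 1.412 = 97 kmol.
N₂ fed = 97 × 79/21 = 364.9 kmol.
Fuel reacted = 0.778 × 45.8 → ξ = 35.63 kmol.
Outlet (n = n₀ + ν ξ):
  CH₃OH: 45.8 − 1(35.63) = 10.17
  O₂: 97 − 1.5(35.63) = 43.56
  N₂: 364.9 (inert)
  CO₂: 0 + 1(35.63) = 35.63
  H₂O: 0 + 2(35.63) = 71.26

71.3 kmol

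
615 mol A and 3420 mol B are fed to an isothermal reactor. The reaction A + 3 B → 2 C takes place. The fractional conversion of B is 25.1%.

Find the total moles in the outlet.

3460 mol

B reacted = 0.251 × 3420 = 858.4 mol; ν_B = −3, so ξ = 858.4/3 = 286.1 mol.
Outlet amounts (n = n₀ + ν ξ):
  A: 615 − 1(286.1) = 328.9
  B: 3420 − 3(286.1) = 2562
  C: 0 + 2(286.1) = 572.3
Total out = 328.9 + 2562 + 572.3 = 3463 mol.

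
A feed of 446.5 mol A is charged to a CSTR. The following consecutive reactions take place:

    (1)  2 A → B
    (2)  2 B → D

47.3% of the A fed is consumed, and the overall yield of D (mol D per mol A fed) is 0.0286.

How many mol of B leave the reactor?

80.1 mol

Conversion of A: A consumed = 2ξ₁ = 0.473 × 446.5 → ξ₁ = 105.6 mol.
Yield of D: 1ξ₂ / 446.5 = 0.0286 → ξ₂ = 12.77 mol.
Outlet amounts (n = n₀ + Σ ν·ξ):
  A: 446.5 − 2(105.6) = 235.3
  B: 0 + 1(105.6) − 2(12.77) = 80.06
  D: 0 + 1(12.77) = 12.77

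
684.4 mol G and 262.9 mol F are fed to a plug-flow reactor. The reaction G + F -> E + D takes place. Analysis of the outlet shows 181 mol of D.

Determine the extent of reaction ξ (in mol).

For D: n = n₀ + 1ξ → 181 = 0 + 1ξ, giving ξ = 181 mol.
Outlet amounts (n = n₀ + ν ξ):
  G: 684.4 − 1(181) = 503.4
  F: 262.9 − 1(181) = 81.9
  E: 0 + 1(181) = 181
  D: 0 + 1(181) = 181

ξ = 181 mol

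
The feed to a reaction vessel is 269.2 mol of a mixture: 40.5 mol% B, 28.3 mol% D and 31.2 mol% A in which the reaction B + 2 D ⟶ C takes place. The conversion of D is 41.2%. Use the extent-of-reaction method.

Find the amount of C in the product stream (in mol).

15.7 mol

D reacted = 0.412 × 76.18 = 31.39 mol; ν_D = −2, so ξ = 31.39/2 = 15.69 mol.
Outlet amounts (n = n₀ + ν ξ):
  B: 109 − 1(15.69) = 93.33
  D: 76.18 − 2(15.69) = 44.8
  C: 0 + 1(15.69) = 15.69
  A: 83.99 (inert)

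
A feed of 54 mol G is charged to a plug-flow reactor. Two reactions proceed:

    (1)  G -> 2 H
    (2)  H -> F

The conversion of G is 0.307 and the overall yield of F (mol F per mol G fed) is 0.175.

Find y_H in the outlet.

0.336

Conversion of G: G consumed = 1ξ₁ = 0.307 × 54 → ξ₁ = 16.58 mol.
Yield of F: 1ξ₂ / 54 = 0.175 → ξ₂ = 9.45 mol.
Outlet amounts (n = n₀ + Σ ν·ξ):
  G: 54 − 1(16.58) = 37.42
  H: 0 + 2(16.58) − 1(9.45) = 23.71
  F: 0 + 1(9.45) = 9.45
Total out = 70.58 mol; y_H = 23.71 / 70.58 = 0.3359.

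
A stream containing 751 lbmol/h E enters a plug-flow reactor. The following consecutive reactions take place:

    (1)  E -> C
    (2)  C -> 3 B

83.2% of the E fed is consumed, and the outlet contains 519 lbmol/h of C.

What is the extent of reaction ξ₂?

ξ₂ = 106 lbmol/h

Conversion of E: E consumed = 1ξ₁ = 0.832 × 751 → ξ₁ = 624.8 lbmol/h.
C balance: n_C = 0 + 1ξ₁ − 1ξ₂ = 519 → ξ₂ = (1·624.8 − 519)/1 = 105.8 lbmol/h.
Outlet amounts (n = n₀ + Σ ν·ξ):
  E: 751 − 1(624.8) = 126.2
  C: 0 + 1(624.8) − 1(105.8) = 519
  B: 0 + 3(105.8) = 317.5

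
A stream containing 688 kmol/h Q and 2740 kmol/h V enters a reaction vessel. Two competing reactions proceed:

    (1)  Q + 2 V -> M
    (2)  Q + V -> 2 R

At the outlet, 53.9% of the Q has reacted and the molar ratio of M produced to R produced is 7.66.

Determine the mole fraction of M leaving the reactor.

0.127

Conversion of Q: Q consumed = 0.539 × 688 = 370.8 kmol/h = 1ξ₁ + 1ξ₂.
Selectivity: 1ξ₁ / (2ξ₂) = 7.66 → ξ₁ = 15.32 ξ₂.
Substitute: (1·15.32 + 1) ξ₂ = 370.8 → ξ₂ = 22.72 kmol/h, ξ₁ = 348.1 kmol/h.
Outlet amounts (n = n₀ + Σ ν·ξ):
  Q: 688 − 1(348.1) − 1(22.72) = 317.2
  V: 2740 − 2(348.1) − 1(22.72) = 2021
  M: 0 + 1(348.1) = 348.1
  R: 0 + 2(22.72) = 45.45
Total out = 2732 kmol/h; y_M = 348.1 / 2732 = 0.1274.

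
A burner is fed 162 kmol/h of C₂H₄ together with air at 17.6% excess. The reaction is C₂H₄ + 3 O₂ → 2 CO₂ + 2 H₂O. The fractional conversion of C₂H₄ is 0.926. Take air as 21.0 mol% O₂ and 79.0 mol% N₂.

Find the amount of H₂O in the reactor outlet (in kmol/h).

Stoichiometric O₂ = 3 × 162 = 486 kmol/h; O₂ fed = 486 × 1.176 = 571.5 kmol/h.
N₂ fed = 571.5 × 79/21 = 2150 kmol/h.
Fuel reacted = 0.926 × 162 → ξ = 150 kmol/h.
Outlet (n = n₀ + ν ξ):
  C₂H₄: 162 − 1(150) = 11.99
  O₂: 571.5 − 3(150) = 121.5
  N₂: 2150 (inert)
  CO₂: 0 + 2(150) = 300
  H₂O: 0 + 2(150) = 300

300 kmol/h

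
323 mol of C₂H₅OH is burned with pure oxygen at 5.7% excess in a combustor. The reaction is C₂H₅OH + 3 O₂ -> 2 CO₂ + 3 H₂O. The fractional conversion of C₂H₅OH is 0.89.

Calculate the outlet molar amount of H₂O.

Stoichiometric O₂ = 3 × 323 = 969 mol; O₂ fed = 969 × 1.057 = 1024 mol.
Fuel reacted = 0.89 × 323 → ξ = 287.5 mol.
Outlet (n = n₀ + ν ξ):
  C₂H₅OH: 323 − 1(287.5) = 35.53
  O₂: 1024 − 3(287.5) = 161.8
  CO₂: 0 + 2(287.5) = 574.9
  H₂O: 0 + 3(287.5) = 862.4

862 mol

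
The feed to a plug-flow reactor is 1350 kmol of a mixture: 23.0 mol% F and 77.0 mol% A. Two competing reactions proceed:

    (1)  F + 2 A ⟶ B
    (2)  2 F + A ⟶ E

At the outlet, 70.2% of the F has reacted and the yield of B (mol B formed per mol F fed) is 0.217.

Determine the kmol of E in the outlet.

Yield of B: 1ξ₁ / 310.5 = 0.217 → ξ₁ = 67.38 kmol.
Conversion of F: 1ξ₁ + 2ξ₂ = 0.702 × 310.5 = 218 → ξ₂ = 75.3 kmol.
Outlet amounts (n = n₀ + Σ ν·ξ):
  F: 310.5 − 1(67.38) − 2(75.3) = 92.53
  A: 1040 − 2(67.38) − 1(75.3) = 829.4
  B: 0 + 1(67.38) = 67.38
  E: 0 + 1(75.3) = 75.3

75.3 kmol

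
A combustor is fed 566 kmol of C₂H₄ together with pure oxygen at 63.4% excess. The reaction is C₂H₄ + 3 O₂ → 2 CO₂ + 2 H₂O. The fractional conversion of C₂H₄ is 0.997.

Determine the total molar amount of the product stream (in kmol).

3340 kmol

Stoichiometric O₂ = 3 × 566 = 1698 kmol; O₂ fed = 1698 × 1.634 = 2775 kmol.
Fuel reacted = 0.997 × 566 → ξ = 564.3 kmol.
Outlet (n = n₀ + ν ξ):
  C₂H₄: 566 − 1(564.3) = 1.698
  O₂: 2775 − 3(564.3) = 1082
  CO₂: 0 + 2(564.3) = 1129
  H₂O: 0 + 2(564.3) = 1129
Total out = 1.698 + 1082 + 1129 + 1129 = 3341 kmol.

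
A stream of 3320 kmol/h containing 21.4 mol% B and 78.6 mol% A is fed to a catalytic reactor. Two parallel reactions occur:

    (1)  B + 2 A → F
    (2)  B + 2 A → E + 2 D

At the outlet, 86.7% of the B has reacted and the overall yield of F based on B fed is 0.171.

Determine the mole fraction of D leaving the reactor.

Yield of F: 1ξ₁ / 710.5 = 0.171 → ξ₁ = 121.5 kmol/h.
Conversion of B: 1ξ₁ + 1ξ₂ = 0.867 × 710.5 = 616 → ξ₂ = 494.5 kmol/h.
Outlet amounts (n = n₀ + Σ ν·ξ):
  B: 710.5 − 1(121.5) − 1(494.5) = 94.49
  A: 2610 − 2(121.5) − 2(494.5) = 1378
  F: 0 + 1(121.5) = 121.5
  E: 0 + 1(494.5) = 494.5
  D: 0 + 2(494.5) = 989
Total out = 3077 kmol/h; y_D = 989 / 3077 = 0.3214.

0.321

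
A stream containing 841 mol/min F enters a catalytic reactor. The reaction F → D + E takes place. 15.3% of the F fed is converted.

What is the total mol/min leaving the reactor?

F reacted = 0.153 × 841 = 128.7 mol/min; ν_F = −1, so ξ = 128.7/1 = 128.7 mol/min.
Outlet amounts (n = n₀ + ν ξ):
  F: 841 − 1(128.7) = 712.3
  D: 0 + 1(128.7) = 128.7
  E: 0 + 1(128.7) = 128.7
Total out = 712.3 + 128.7 + 128.7 = 969.7 mol/min.

970 mol/min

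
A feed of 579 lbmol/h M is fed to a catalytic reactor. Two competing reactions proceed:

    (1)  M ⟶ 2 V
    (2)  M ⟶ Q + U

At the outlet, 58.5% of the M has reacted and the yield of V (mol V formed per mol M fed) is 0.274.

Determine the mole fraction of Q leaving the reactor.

0.283

Yield of V: 2ξ₁ / 579 = 0.274 → ξ₁ = 79.32 lbmol/h.
Conversion of M: 1ξ₁ + 1ξ₂ = 0.585 × 579 = 338.7 → ξ₂ = 259.4 lbmol/h.
Outlet amounts (n = n₀ + Σ ν·ξ):
  M: 579 − 1(79.32) − 1(259.4) = 240.3
  V: 0 + 2(79.32) = 158.6
  Q: 0 + 1(259.4) = 259.4
  U: 0 + 1(259.4) = 259.4
Total out = 917.7 lbmol/h; y_Q = 259.4 / 917.7 = 0.2826.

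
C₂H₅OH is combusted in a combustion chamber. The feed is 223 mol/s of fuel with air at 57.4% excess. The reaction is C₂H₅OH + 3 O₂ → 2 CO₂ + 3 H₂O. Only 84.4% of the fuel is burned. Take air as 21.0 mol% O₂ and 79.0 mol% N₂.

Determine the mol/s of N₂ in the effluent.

Stoichiometric O₂ = 3 × 223 = 669 mol/s; O₂ fed = 669 × 1.574 = 1053 mol/s.
N₂ fed = 1053 × 79/21 = 3961 mol/s.
Fuel reacted = 0.844 × 223 → ξ = 188.2 mol/s.
Outlet (n = n₀ + ν ξ):
  C₂H₅OH: 223 − 1(188.2) = 34.79
  O₂: 1053 − 3(188.2) = 488.4
  N₂: 3961 (inert)
  CO₂: 0 + 2(188.2) = 376.4
  H₂O: 0 + 3(188.2) = 564.6

3960 mol/s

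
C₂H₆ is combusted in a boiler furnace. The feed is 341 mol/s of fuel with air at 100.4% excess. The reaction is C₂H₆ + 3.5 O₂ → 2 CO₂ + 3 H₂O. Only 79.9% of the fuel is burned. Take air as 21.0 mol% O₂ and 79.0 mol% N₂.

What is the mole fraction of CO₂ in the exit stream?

0.0459

Stoichiometric O₂ = 3.5 × 341 = 1194 mol/s; O₂ fed = 1194 × 2.004 = 2392 mol/s.
N₂ fed = 2392 × 79/21 = 8998 mol/s.
Fuel reacted = 0.799 × 341 → ξ = 272.5 mol/s.
Outlet (n = n₀ + ν ξ):
  C₂H₆: 341 − 1(272.5) = 68.54
  O₂: 2392 − 3.5(272.5) = 1438
  N₂: 8998 (inert)
  CO₂: 0 + 2(272.5) = 544.9
  H₂O: 0 + 3(272.5) = 817.4
Total out = 11870 mol/s; y_CO₂ = 544.9 / 11870 = 0.04592.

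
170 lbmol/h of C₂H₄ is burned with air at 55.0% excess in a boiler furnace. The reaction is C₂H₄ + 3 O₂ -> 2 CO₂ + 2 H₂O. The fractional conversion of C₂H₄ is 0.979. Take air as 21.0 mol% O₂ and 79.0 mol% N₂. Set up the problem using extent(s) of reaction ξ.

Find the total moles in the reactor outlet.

3930 lbmol/h

Stoichiometric O₂ = 3 × 170 = 510 lbmol/h; O₂ fed = 510 × 1.550 = 790.5 lbmol/h.
N₂ fed = 790.5 × 79/21 = 2974 lbmol/h.
Fuel reacted = 0.979 × 170 → ξ = 166.4 lbmol/h.
Outlet (n = n₀ + ν ξ):
  C₂H₄: 170 − 1(166.4) = 3.57
  O₂: 790.5 − 3(166.4) = 291.2
  N₂: 2974 (inert)
  CO₂: 0 + 2(166.4) = 332.9
  H₂O: 0 + 2(166.4) = 332.9
Total out = 3.57 + 291.2 + 2974 + 332.9 + 332.9 = 3934 lbmol/h.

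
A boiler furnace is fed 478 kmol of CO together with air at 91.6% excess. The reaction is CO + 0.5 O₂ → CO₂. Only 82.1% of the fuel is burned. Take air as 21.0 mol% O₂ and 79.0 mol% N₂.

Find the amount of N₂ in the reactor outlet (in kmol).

Stoichiometric O₂ = 0.5 × 478 = 239 kmol; O₂ fed = 239 × 1.916 = 457.9 kmol.
N₂ fed = 457.9 × 79/21 = 1723 kmol.
Fuel reacted = 0.821 × 478 → ξ = 392.4 kmol.
Outlet (n = n₀ + ν ξ):
  CO: 478 − 1(392.4) = 85.56
  O₂: 457.9 − 0.5(392.4) = 261.7
  N₂: 1723 (inert)
  CO₂: 0 + 1(392.4) = 392.4

1720 kmol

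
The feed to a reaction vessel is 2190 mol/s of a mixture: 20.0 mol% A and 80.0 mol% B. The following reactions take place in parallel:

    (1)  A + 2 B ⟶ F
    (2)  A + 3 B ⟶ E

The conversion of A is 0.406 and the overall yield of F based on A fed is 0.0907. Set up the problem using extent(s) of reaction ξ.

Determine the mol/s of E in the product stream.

138 mol/s

Yield of F: 1ξ₁ / 438 = 0.0907 → ξ₁ = 39.73 mol/s.
Conversion of A: 1ξ₁ + 1ξ₂ = 0.406 × 438 = 177.8 → ξ₂ = 138.1 mol/s.
Outlet amounts (n = n₀ + Σ ν·ξ):
  A: 438 − 1(39.73) − 1(138.1) = 260.2
  B: 1752 − 2(39.73) − 3(138.1) = 1258
  F: 0 + 1(39.73) = 39.73
  E: 0 + 1(138.1) = 138.1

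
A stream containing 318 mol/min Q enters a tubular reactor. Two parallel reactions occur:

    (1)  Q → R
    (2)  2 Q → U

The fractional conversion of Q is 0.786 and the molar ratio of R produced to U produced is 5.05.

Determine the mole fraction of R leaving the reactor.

0.634

Conversion of Q: Q consumed = 0.786 × 318 = 249.9 mol/min = 1ξ₁ + 2ξ₂.
Selectivity: 1ξ₁ / (1ξ₂) = 5.05 → ξ₁ = 5.05 ξ₂.
Substitute: (1·5.05 + 2) ξ₂ = 249.9 → ξ₂ = 35.45 mol/min, ξ₁ = 179 mol/min.
Outlet amounts (n = n₀ + Σ ν·ξ):
  Q: 318 − 1(179) − 2(35.45) = 68.05
  R: 0 + 1(179) = 179
  U: 0 + 1(35.45) = 35.45
Total out = 282.5 mol/min; y_R = 179 / 282.5 = 0.6337.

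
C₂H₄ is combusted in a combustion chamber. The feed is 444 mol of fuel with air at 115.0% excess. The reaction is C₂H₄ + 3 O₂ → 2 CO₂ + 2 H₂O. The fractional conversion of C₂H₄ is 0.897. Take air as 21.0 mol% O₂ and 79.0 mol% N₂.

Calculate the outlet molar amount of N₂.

Stoichiometric O₂ = 3 × 444 = 1332 mol; O₂ fed = 1332 × 2.150 = 2864 mol.
N₂ fed = 2864 × 79/21 = 10770 mol.
Fuel reacted = 0.897 × 444 → ξ = 398.3 mol.
Outlet (n = n₀ + ν ξ):
  C₂H₄: 444 − 1(398.3) = 45.73
  O₂: 2864 − 3(398.3) = 1669
  N₂: 10770 (inert)
  CO₂: 0 + 2(398.3) = 796.5
  H₂O: 0 + 2(398.3) = 796.5

10800 mol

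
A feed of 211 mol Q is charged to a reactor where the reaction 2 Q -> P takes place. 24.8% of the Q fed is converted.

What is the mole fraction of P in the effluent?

0.142

Q reacted = 0.248 × 211 = 52.33 mol; ν_Q = −2, so ξ = 52.33/2 = 26.16 mol.
Outlet amounts (n = n₀ + ν ξ):
  Q: 211 − 2(26.16) = 158.7
  P: 0 + 1(26.16) = 26.16
Total out = 184.8 mol; y_P = 26.16 / 184.8 = 0.1416.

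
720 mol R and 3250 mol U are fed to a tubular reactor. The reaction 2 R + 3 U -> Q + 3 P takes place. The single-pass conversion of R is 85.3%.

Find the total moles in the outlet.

R reacted = 0.853 × 720 = 614.2 mol; ν_R = −2, so ξ = 614.2/2 = 307.1 mol.
Outlet amounts (n = n₀ + ν ξ):
  R: 720 − 2(307.1) = 105.8
  U: 3250 − 3(307.1) = 2329
  Q: 0 + 1(307.1) = 307.1
  P: 0 + 3(307.1) = 921.2
Total out = 105.8 + 2329 + 307.1 + 921.2 = 3663 mol.

3660 mol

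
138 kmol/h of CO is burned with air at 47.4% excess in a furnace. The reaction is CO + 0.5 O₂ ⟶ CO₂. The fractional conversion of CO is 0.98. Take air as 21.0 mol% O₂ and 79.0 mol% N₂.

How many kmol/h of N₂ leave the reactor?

Stoichiometric O₂ = 0.5 × 138 = 69 kmol/h; O₂ fed = 69 × 1.474 = 101.7 kmol/h.
N₂ fed = 101.7 × 79/21 = 382.6 kmol/h.
Fuel reacted = 0.98 × 138 → ξ = 135.2 kmol/h.
Outlet (n = n₀ + ν ξ):
  CO: 138 − 1(135.2) = 2.76
  O₂: 101.7 − 0.5(135.2) = 34.09
  N₂: 382.6 (inert)
  CO₂: 0 + 1(135.2) = 135.2

383 kmol/h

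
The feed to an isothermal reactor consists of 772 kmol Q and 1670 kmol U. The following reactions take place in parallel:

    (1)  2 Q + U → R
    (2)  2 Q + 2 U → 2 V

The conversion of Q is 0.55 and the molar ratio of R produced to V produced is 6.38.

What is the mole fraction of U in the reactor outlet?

Conversion of Q: Q consumed = 0.55 × 772 = 424.6 kmol = 2ξ₁ + 2ξ₂.
Selectivity: 1ξ₁ / (2ξ₂) = 6.38 → ξ₁ = 12.76 ξ₂.
Substitute: (2·12.76 + 2) ξ₂ = 424.6 → ξ₂ = 15.43 kmol, ξ₁ = 196.9 kmol.
Outlet amounts (n = n₀ + Σ ν·ξ):
  Q: 772 − 2(196.9) − 2(15.43) = 347.4
  U: 1670 − 1(196.9) − 2(15.43) = 1442
  R: 0 + 1(196.9) = 196.9
  V: 0 + 2(15.43) = 30.86
Total out = 2017 kmol; y_U = 1442 / 2017 = 0.7149.

0.715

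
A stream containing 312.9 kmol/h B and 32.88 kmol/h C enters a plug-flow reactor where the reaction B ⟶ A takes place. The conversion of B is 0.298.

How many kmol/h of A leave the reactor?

93.2 kmol/h

B reacted = 0.298 × 312.9 = 93.24 kmol/h; ν_B = −1, so ξ = 93.24/1 = 93.24 kmol/h.
Outlet amounts (n = n₀ + ν ξ):
  B: 312.9 − 1(93.24) = 219.7
  A: 0 + 1(93.24) = 93.24
  C: 32.88 (inert)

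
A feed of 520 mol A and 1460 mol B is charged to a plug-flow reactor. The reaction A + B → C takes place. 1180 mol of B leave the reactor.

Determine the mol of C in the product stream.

For B: n = n₀ − 1ξ → 1180 = 1460 − 1ξ, giving ξ = 280 mol.
Outlet amounts (n = n₀ + ν ξ):
  A: 520 − 1(280) = 240
  B: 1460 − 1(280) = 1180
  C: 0 + 1(280) = 280

280 mol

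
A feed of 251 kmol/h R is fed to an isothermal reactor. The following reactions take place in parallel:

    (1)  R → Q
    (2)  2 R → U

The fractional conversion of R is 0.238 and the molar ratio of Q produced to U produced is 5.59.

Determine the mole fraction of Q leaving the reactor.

0.181

Conversion of R: R consumed = 0.238 × 251 = 59.74 kmol/h = 1ξ₁ + 2ξ₂.
Selectivity: 1ξ₁ / (1ξ₂) = 5.59 → ξ₁ = 5.59 ξ₂.
Substitute: (1·5.59 + 2) ξ₂ = 59.74 → ξ₂ = 7.871 kmol/h, ξ₁ = 44 kmol/h.
Outlet amounts (n = n₀ + Σ ν·ξ):
  R: 251 − 1(44) − 2(7.871) = 191.3
  Q: 0 + 1(44) = 44
  U: 0 + 1(7.871) = 7.871
Total out = 243.1 kmol/h; y_Q = 44 / 243.1 = 0.181.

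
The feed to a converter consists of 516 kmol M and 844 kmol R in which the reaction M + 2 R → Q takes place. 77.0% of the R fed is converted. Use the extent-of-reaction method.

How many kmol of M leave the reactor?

191 kmol

R reacted = 0.77 × 844 = 649.9 kmol; ν_R = −2, so ξ = 649.9/2 = 324.9 kmol.
Outlet amounts (n = n₀ + ν ξ):
  M: 516 − 1(324.9) = 191.1
  R: 844 − 2(324.9) = 194.1
  Q: 0 + 1(324.9) = 324.9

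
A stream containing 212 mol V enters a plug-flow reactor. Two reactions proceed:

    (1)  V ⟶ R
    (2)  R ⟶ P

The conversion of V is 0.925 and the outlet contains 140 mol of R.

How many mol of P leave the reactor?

Conversion of V: V consumed = 1ξ₁ = 0.925 × 212 → ξ₁ = 196.1 mol.
R balance: n_R = 0 + 1ξ₁ − 1ξ₂ = 140 → ξ₂ = (1·196.1 − 140)/1 = 56.1 mol.
Outlet amounts (n = n₀ + Σ ν·ξ):
  V: 212 − 1(196.1) = 15.9
  R: 0 + 1(196.1) − 1(56.1) = 140
  P: 0 + 1(56.1) = 56.1

56.1 mol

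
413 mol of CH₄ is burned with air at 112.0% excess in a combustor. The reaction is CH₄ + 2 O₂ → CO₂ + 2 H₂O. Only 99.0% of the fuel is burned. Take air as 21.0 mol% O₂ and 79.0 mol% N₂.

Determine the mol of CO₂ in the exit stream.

Stoichiometric O₂ = 2 × 413 = 826 mol; O₂ fed = 826 × 2.120 = 1751 mol.
N₂ fed = 1751 × 79/21 = 6588 mol.
Fuel reacted = 0.99 × 413 → ξ = 408.9 mol.
Outlet (n = n₀ + ν ξ):
  CH₄: 413 − 1(408.9) = 4.13
  O₂: 1751 − 2(408.9) = 933.4
  N₂: 6588 (inert)
  CO₂: 0 + 1(408.9) = 408.9
  H₂O: 0 + 2(408.9) = 817.7

409 mol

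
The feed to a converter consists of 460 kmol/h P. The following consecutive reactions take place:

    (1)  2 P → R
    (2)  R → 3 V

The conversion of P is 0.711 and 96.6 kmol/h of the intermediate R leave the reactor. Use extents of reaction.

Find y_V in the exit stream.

Conversion of P: P consumed = 2ξ₁ = 0.711 × 460 → ξ₁ = 163.5 kmol/h.
R balance: n_R = 0 + 1ξ₁ − 1ξ₂ = 96.6 → ξ₂ = (1·163.5 − 96.6)/1 = 66.93 kmol/h.
Outlet amounts (n = n₀ + Σ ν·ξ):
  P: 460 − 2(163.5) = 132.9
  R: 0 + 1(163.5) − 1(66.93) = 96.6
  V: 0 + 3(66.93) = 200.8
Total out = 430.3 kmol/h; y_V = 200.8 / 430.3 = 0.4666.

0.467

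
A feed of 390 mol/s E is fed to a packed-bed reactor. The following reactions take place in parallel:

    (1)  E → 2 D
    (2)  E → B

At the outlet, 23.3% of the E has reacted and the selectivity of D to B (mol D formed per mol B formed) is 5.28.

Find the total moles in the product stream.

456 mol/s

Conversion of E: E consumed = 0.233 × 390 = 90.87 mol/s = 1ξ₁ + 1ξ₂.
Selectivity: 2ξ₁ / (1ξ₂) = 5.28 → ξ₁ = 2.64 ξ₂.
Substitute: (1·2.64 + 1) ξ₂ = 90.87 → ξ₂ = 24.96 mol/s, ξ₁ = 65.91 mol/s.
Outlet amounts (n = n₀ + Σ ν·ξ):
  E: 390 − 1(65.91) − 1(24.96) = 299.1
  D: 0 + 2(65.91) = 131.8
  B: 0 + 1(24.96) = 24.96
Total out = 299.1 + 131.8 + 24.96 = 455.9 mol/s.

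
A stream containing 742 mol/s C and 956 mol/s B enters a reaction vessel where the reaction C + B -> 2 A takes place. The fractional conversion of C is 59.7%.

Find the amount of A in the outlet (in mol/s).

886 mol/s

C reacted = 0.597 × 742 = 443 mol/s; ν_C = −1, so ξ = 443/1 = 443 mol/s.
Outlet amounts (n = n₀ + ν ξ):
  C: 742 − 1(443) = 299
  B: 956 − 1(443) = 513
  A: 0 + 2(443) = 885.9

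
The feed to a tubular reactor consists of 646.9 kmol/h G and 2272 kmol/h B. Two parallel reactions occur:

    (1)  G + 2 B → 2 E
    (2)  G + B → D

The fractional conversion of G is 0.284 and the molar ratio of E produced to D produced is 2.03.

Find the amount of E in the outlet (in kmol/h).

185 kmol/h

Conversion of G: G consumed = 0.284 × 646.9 = 183.7 kmol/h = 1ξ₁ + 1ξ₂.
Selectivity: 2ξ₁ / (1ξ₂) = 2.03 → ξ₁ = 1.015 ξ₂.
Substitute: (1·1.015 + 1) ξ₂ = 183.7 → ξ₂ = 91.18 kmol/h, ξ₁ = 92.54 kmol/h.
Outlet amounts (n = n₀ + Σ ν·ξ):
  G: 646.9 − 1(92.54) − 1(91.18) = 463.2
  B: 2272 − 2(92.54) − 1(91.18) = 1996
  E: 0 + 2(92.54) = 185.1
  D: 0 + 1(91.18) = 91.18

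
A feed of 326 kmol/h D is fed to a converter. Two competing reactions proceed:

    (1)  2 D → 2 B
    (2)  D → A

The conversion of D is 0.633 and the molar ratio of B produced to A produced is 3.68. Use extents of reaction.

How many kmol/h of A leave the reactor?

Conversion of D: D consumed = 0.633 × 326 = 206.4 kmol/h = 2ξ₁ + 1ξ₂.
Selectivity: 2ξ₁ / (1ξ₂) = 3.68 → ξ₁ = 1.84 ξ₂.
Substitute: (2·1.84 + 1) ξ₂ = 206.4 → ξ₂ = 44.09 kmol/h, ξ₁ = 81.13 kmol/h.
Outlet amounts (n = n₀ + Σ ν·ξ):
  D: 326 − 2(81.13) − 1(44.09) = 119.6
  B: 0 + 2(81.13) = 162.3
  A: 0 + 1(44.09) = 44.09

44.1 kmol/h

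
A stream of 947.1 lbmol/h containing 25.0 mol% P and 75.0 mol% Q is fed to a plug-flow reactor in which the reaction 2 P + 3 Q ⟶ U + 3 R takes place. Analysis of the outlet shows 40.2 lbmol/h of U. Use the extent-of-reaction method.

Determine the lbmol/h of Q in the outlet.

590 lbmol/h

For U: n = n₀ + 1ξ → 40.2 = 0 + 1ξ, giving ξ = 40.2 lbmol/h.
Outlet amounts (n = n₀ + ν ξ):
  P: 236.8 − 2(40.2) = 156.4
  Q: 710.3 − 3(40.2) = 589.7
  U: 0 + 1(40.2) = 40.2
  R: 0 + 3(40.2) = 120.6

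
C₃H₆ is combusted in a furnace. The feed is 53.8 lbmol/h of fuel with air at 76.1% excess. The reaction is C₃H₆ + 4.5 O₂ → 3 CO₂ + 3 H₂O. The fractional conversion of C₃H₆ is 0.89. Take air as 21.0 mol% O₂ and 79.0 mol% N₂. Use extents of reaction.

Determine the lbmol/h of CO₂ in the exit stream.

144 lbmol/h

Stoichiometric O₂ = 4.5 × 53.8 = 242.1 lbmol/h; O₂ fed = 242.1 × 1.761 = 426.3 lbmol/h.
N₂ fed = 426.3 × 79/21 = 1604 lbmol/h.
Fuel reacted = 0.89 × 53.8 → ξ = 47.88 lbmol/h.
Outlet (n = n₀ + ν ξ):
  C₃H₆: 53.8 − 1(47.88) = 5.918
  O₂: 426.3 − 4.5(47.88) = 210.9
  N₂: 1604 (inert)
  CO₂: 0 + 3(47.88) = 143.6
  H₂O: 0 + 3(47.88) = 143.6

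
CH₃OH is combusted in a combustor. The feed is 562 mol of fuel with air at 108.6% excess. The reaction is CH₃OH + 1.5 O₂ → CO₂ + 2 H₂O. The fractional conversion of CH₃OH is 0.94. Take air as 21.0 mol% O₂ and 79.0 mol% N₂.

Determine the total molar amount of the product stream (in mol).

Stoichiometric O₂ = 1.5 × 562 = 843 mol; O₂ fed = 843 × 2.086 = 1758 mol.
N₂ fed = 1758 × 79/21 = 6615 mol.
Fuel reacted = 0.94 × 562 → ξ = 528.3 mol.
Outlet (n = n₀ + ν ξ):
  CH₃OH: 562 − 1(528.3) = 33.72
  O₂: 1758 − 1.5(528.3) = 966.1
  N₂: 6615 (inert)
  CO₂: 0 + 1(528.3) = 528.3
  H₂O: 0 + 2(528.3) = 1057
Total out = 33.72 + 966.1 + 6615 + 528.3 + 1057 = 9200 mol.

9200 mol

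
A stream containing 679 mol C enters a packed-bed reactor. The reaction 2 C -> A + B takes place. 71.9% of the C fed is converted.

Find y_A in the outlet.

0.359

C reacted = 0.719 × 679 = 488.2 mol; ν_C = −2, so ξ = 488.2/2 = 244.1 mol.
Outlet amounts (n = n₀ + ν ξ):
  C: 679 − 2(244.1) = 190.8
  A: 0 + 1(244.1) = 244.1
  B: 0 + 1(244.1) = 244.1
Total out = 679 mol; y_A = 244.1 / 679 = 0.3595.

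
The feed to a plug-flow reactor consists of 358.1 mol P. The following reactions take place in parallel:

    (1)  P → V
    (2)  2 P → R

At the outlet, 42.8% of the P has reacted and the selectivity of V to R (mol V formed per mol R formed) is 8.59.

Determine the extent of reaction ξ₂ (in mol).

ξ₂ = 14.5 mol

Conversion of P: P consumed = 0.428 × 358.1 = 153.3 mol = 1ξ₁ + 2ξ₂.
Selectivity: 1ξ₁ / (1ξ₂) = 8.59 → ξ₁ = 8.59 ξ₂.
Substitute: (1·8.59 + 2) ξ₂ = 153.3 → ξ₂ = 14.47 mol, ξ₁ = 124.3 mol.
Outlet amounts (n = n₀ + Σ ν·ξ):
  P: 358.1 − 1(124.3) − 2(14.47) = 204.8
  V: 0 + 1(124.3) = 124.3
  R: 0 + 1(14.47) = 14.47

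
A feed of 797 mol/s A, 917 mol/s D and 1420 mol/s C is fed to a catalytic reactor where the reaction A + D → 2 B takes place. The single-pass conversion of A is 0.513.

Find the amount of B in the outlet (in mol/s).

A reacted = 0.513 × 797 = 408.9 mol/s; ν_A = −1, so ξ = 408.9/1 = 408.9 mol/s.
Outlet amounts (n = n₀ + ν ξ):
  A: 797 − 1(408.9) = 388.1
  D: 917 − 1(408.9) = 508.1
  B: 0 + 2(408.9) = 817.7
  C: 1420 (inert)

818 mol/s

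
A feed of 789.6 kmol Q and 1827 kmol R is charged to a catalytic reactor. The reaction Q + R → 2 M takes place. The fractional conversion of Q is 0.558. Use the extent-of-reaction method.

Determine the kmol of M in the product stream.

Q reacted = 0.558 × 789.6 = 440.6 kmol; ν_Q = −1, so ξ = 440.6/1 = 440.6 kmol.
Outlet amounts (n = n₀ + ν ξ):
  Q: 789.6 − 1(440.6) = 349
  R: 1827 − 1(440.6) = 1386
  M: 0 + 2(440.6) = 881.2

881 kmol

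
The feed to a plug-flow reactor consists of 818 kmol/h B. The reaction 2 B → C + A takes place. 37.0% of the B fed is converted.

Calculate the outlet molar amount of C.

151 kmol/h

B reacted = 0.37 × 818 = 302.7 kmol/h; ν_B = −2, so ξ = 302.7/2 = 151.3 kmol/h.
Outlet amounts (n = n₀ + ν ξ):
  B: 818 − 2(151.3) = 515.3
  C: 0 + 1(151.3) = 151.3
  A: 0 + 1(151.3) = 151.3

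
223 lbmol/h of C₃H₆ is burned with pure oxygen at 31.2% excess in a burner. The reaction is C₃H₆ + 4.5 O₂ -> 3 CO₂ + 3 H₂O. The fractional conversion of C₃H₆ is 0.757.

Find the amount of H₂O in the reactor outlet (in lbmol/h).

Stoichiometric O₂ = 4.5 × 223 = 1004 lbmol/h; O₂ fed = 1004 × 1.312 = 1317 lbmol/h.
Fuel reacted = 0.757 × 223 → ξ = 168.8 lbmol/h.
Outlet (n = n₀ + ν ξ):
  C₃H₆: 223 − 1(168.8) = 54.19
  O₂: 1317 − 4.5(168.8) = 556.9
  CO₂: 0 + 3(168.8) = 506.4
  H₂O: 0 + 3(168.8) = 506.4

506 lbmol/h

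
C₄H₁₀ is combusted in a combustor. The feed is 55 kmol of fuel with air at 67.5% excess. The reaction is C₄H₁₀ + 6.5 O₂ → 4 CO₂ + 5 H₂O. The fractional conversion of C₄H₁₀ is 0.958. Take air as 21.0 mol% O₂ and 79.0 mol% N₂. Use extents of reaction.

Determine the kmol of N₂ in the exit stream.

Stoichiometric O₂ = 6.5 × 55 = 357.5 kmol; O₂ fed = 357.5 × 1.675 = 598.8 kmol.
N₂ fed = 598.8 × 79/21 = 2253 kmol.
Fuel reacted = 0.958 × 55 → ξ = 52.69 kmol.
Outlet (n = n₀ + ν ξ):
  C₄H₁₀: 55 − 1(52.69) = 2.31
  O₂: 598.8 − 6.5(52.69) = 256.3
  N₂: 2253 (inert)
  CO₂: 0 + 4(52.69) = 210.8
  H₂O: 0 + 5(52.69) = 263.4

2250 kmol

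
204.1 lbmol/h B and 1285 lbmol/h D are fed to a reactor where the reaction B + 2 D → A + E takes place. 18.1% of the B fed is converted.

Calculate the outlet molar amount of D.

B reacted = 0.181 × 204.1 = 36.94 lbmol/h; ν_B = −1, so ξ = 36.94/1 = 36.94 lbmol/h.
Outlet amounts (n = n₀ + ν ξ):
  B: 204.1 − 1(36.94) = 167.2
  D: 1285 − 2(36.94) = 1211
  A: 0 + 1(36.94) = 36.94
  E: 0 + 1(36.94) = 36.94

1210 lbmol/h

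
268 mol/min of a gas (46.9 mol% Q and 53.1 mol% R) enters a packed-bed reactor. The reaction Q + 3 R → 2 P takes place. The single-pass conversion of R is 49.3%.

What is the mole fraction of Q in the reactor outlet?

0.462

R reacted = 0.493 × 142.3 = 70.16 mol/min; ν_R = −3, so ξ = 70.16/3 = 23.39 mol/min.
Outlet amounts (n = n₀ + ν ξ):
  Q: 125.7 − 1(23.39) = 102.3
  R: 142.3 − 3(23.39) = 72.15
  P: 0 + 2(23.39) = 46.77
Total out = 221.2 mol/min; y_Q = 102.3 / 221.2 = 0.4624.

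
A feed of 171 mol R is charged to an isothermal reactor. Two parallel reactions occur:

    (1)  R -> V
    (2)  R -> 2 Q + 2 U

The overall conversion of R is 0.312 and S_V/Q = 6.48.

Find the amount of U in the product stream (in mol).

Conversion of R: R consumed = 0.312 × 171 = 53.35 mol = 1ξ₁ + 1ξ₂.
Selectivity: 1ξ₁ / (2ξ₂) = 6.48 → ξ₁ = 12.96 ξ₂.
Substitute: (1·12.96 + 1) ξ₂ = 53.35 → ξ₂ = 3.822 mol, ξ₁ = 49.53 mol.
Outlet amounts (n = n₀ + Σ ν·ξ):
  R: 171 − 1(49.53) − 1(3.822) = 117.6
  V: 0 + 1(49.53) = 49.53
  Q: 0 + 2(3.822) = 7.644
  U: 0 + 2(3.822) = 7.644

7.64 mol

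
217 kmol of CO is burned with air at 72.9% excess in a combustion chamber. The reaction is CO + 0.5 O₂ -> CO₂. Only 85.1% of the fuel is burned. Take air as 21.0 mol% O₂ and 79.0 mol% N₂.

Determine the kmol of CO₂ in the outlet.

185 kmol

Stoichiometric O₂ = 0.5 × 217 = 108.5 kmol; O₂ fed = 108.5 × 1.729 = 187.6 kmol.
N₂ fed = 187.6 × 79/21 = 705.7 kmol.
Fuel reacted = 0.851 × 217 → ξ = 184.7 kmol.
Outlet (n = n₀ + ν ξ):
  CO: 217 − 1(184.7) = 32.33
  O₂: 187.6 − 0.5(184.7) = 95.26
  N₂: 705.7 (inert)
  CO₂: 0 + 1(184.7) = 184.7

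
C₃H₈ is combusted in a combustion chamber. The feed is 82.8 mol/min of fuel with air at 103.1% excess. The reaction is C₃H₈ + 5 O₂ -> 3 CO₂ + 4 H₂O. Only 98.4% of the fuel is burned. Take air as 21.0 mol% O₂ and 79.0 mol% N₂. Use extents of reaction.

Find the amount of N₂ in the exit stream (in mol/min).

3160 mol/min

Stoichiometric O₂ = 5 × 82.8 = 414 mol/min; O₂ fed = 414 × 2.031 = 840.8 mol/min.
N₂ fed = 840.8 × 79/21 = 3163 mol/min.
Fuel reacted = 0.984 × 82.8 → ξ = 81.48 mol/min.
Outlet (n = n₀ + ν ξ):
  C₃H₈: 82.8 − 1(81.48) = 1.325
  O₂: 840.8 − 5(81.48) = 433.5
  N₂: 3163 (inert)
  CO₂: 0 + 3(81.48) = 244.4
  H₂O: 0 + 4(81.48) = 325.9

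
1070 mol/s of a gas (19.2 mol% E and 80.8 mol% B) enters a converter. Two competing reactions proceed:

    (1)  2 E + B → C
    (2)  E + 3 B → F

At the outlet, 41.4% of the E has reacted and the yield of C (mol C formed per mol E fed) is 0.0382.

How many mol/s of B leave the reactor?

Yield of C: 1ξ₁ / 205.4 = 0.0382 → ξ₁ = 7.848 mol/s.
Conversion of E: 2ξ₁ + 1ξ₂ = 0.414 × 205.4 = 85.05 → ξ₂ = 69.36 mol/s.
Outlet amounts (n = n₀ + Σ ν·ξ):
  E: 205.4 − 2(7.848) − 1(69.36) = 120.4
  B: 864.6 − 1(7.848) − 3(69.36) = 648.6
  C: 0 + 1(7.848) = 7.848
  F: 0 + 1(69.36) = 69.36

649 mol/s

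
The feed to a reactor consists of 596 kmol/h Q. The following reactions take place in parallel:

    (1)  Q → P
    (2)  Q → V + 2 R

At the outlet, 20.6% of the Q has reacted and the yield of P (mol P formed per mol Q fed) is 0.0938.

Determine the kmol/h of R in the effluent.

Yield of P: 1ξ₁ / 596 = 0.0938 → ξ₁ = 55.9 kmol/h.
Conversion of Q: 1ξ₁ + 1ξ₂ = 0.206 × 596 = 122.8 → ξ₂ = 66.87 kmol/h.
Outlet amounts (n = n₀ + Σ ν·ξ):
  Q: 596 − 1(55.9) − 1(66.87) = 473.2
  P: 0 + 1(55.9) = 55.9
  V: 0 + 1(66.87) = 66.87
  R: 0 + 2(66.87) = 133.7

134 kmol/h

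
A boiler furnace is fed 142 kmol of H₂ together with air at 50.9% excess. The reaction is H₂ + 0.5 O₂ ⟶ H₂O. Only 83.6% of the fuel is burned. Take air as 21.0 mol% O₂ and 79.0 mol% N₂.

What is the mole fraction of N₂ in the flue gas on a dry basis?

0.85

Stoichiometric O₂ = 0.5 × 142 = 71 kmol; O₂ fed = 71 × 1.509 = 107.1 kmol.
N₂ fed = 107.1 × 79/21 = 403 kmol.
Fuel reacted = 0.836 × 142 → ξ = 118.7 kmol.
Outlet (n = n₀ + ν ξ):
  H₂: 142 − 1(118.7) = 23.29
  O₂: 107.1 − 0.5(118.7) = 47.78
  N₂: 403 (inert)
  H₂O: 0 + 1(118.7) = 118.7
Dry total = 474.1 kmol; y_N₂ (dry) = 403 / 474.1 = 0.8501.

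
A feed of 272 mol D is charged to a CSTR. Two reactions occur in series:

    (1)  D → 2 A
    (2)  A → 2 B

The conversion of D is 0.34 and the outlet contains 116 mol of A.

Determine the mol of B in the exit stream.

138 mol

Conversion of D: D consumed = 1ξ₁ = 0.34 × 272 → ξ₁ = 92.48 mol.
A balance: n_A = 0 + 2ξ₁ − 1ξ₂ = 116 → ξ₂ = (2·92.48 − 116)/1 = 68.96 mol.
Outlet amounts (n = n₀ + Σ ν·ξ):
  D: 272 − 1(92.48) = 179.5
  A: 0 + 2(92.48) − 1(68.96) = 116
  B: 0 + 2(68.96) = 137.9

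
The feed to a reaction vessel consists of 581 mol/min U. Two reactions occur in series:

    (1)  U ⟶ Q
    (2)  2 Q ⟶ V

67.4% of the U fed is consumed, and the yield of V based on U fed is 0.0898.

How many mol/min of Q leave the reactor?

287 mol/min

Conversion of U: U consumed = 1ξ₁ = 0.674 × 581 → ξ₁ = 391.6 mol/min.
Yield of V: 1ξ₂ / 581 = 0.0898 → ξ₂ = 52.17 mol/min.
Outlet amounts (n = n₀ + Σ ν·ξ):
  U: 581 − 1(391.6) = 189.4
  Q: 0 + 1(391.6) − 2(52.17) = 287.2
  V: 0 + 1(52.17) = 52.17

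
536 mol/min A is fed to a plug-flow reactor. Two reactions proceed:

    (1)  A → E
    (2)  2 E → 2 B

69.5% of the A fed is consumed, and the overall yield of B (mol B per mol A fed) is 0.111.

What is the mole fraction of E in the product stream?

Conversion of A: A consumed = 1ξ₁ = 0.695 × 536 → ξ₁ = 372.5 mol/min.
Yield of B: 2ξ₂ / 536 = 0.111 → ξ₂ = 29.75 mol/min.
Outlet amounts (n = n₀ + Σ ν·ξ):
  A: 536 − 1(372.5) = 163.5
  E: 0 + 1(372.5) − 2(29.75) = 313
  B: 0 + 2(29.75) = 59.5
Total out = 536 mol/min; y_E = 313 / 536 = 0.584.

0.584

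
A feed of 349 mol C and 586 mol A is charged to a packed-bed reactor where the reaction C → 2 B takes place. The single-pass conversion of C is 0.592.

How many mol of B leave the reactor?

413 mol

C reacted = 0.592 × 349 = 206.6 mol; ν_C = −1, so ξ = 206.6/1 = 206.6 mol.
Outlet amounts (n = n₀ + ν ξ):
  C: 349 − 1(206.6) = 142.4
  B: 0 + 2(206.6) = 413.2
  A: 586 (inert)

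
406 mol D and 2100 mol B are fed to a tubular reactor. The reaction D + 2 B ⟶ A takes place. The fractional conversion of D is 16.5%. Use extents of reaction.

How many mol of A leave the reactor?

D reacted = 0.165 × 406 = 66.99 mol; ν_D = −1, so ξ = 66.99/1 = 66.99 mol.
Outlet amounts (n = n₀ + ν ξ):
  D: 406 − 1(66.99) = 339
  B: 2100 − 2(66.99) = 1966
  A: 0 + 1(66.99) = 66.99

67 mol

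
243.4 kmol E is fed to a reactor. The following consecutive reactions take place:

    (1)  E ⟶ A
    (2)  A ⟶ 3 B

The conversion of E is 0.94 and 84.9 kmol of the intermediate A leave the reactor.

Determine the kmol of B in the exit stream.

Conversion of E: E consumed = 1ξ₁ = 0.94 × 243.4 → ξ₁ = 228.8 kmol.
A balance: n_A = 0 + 1ξ₁ − 1ξ₂ = 84.9 → ξ₂ = (1·228.8 − 84.9)/1 = 143.9 kmol.
Outlet amounts (n = n₀ + Σ ν·ξ):
  E: 243.4 − 1(228.8) = 14.6
  A: 0 + 1(228.8) − 1(143.9) = 84.9
  B: 0 + 3(143.9) = 431.7

432 kmol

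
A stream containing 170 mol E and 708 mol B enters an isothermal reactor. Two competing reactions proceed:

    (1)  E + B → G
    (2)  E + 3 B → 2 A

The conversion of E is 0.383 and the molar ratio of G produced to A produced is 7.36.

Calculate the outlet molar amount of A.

8.28 mol

Conversion of E: E consumed = 0.383 × 170 = 65.11 mol = 1ξ₁ + 1ξ₂.
Selectivity: 1ξ₁ / (2ξ₂) = 7.36 → ξ₁ = 14.72 ξ₂.
Substitute: (1·14.72 + 1) ξ₂ = 65.11 → ξ₂ = 4.142 mol, ξ₁ = 60.97 mol.
Outlet amounts (n = n₀ + Σ ν·ξ):
  E: 170 − 1(60.97) − 1(4.142) = 104.9
  B: 708 − 1(60.97) − 3(4.142) = 634.6
  G: 0 + 1(60.97) = 60.97
  A: 0 + 2(4.142) = 8.284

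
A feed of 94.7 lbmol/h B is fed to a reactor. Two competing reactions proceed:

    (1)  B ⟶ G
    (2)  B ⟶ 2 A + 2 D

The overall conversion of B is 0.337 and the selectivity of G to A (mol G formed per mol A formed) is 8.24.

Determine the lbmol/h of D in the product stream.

3.65 lbmol/h

Conversion of B: B consumed = 0.337 × 94.7 = 31.91 lbmol/h = 1ξ₁ + 1ξ₂.
Selectivity: 1ξ₁ / (2ξ₂) = 8.24 → ξ₁ = 16.48 ξ₂.
Substitute: (1·16.48 + 1) ξ₂ = 31.91 → ξ₂ = 1.826 lbmol/h, ξ₁ = 30.09 lbmol/h.
Outlet amounts (n = n₀ + Σ ν·ξ):
  B: 94.7 − 1(30.09) − 1(1.826) = 62.79
  G: 0 + 1(30.09) = 30.09
  A: 0 + 2(1.826) = 3.651
  D: 0 + 2(1.826) = 3.651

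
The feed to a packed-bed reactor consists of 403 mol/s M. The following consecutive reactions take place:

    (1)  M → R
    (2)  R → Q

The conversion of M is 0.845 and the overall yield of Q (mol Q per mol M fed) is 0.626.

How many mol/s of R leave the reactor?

Conversion of M: M consumed = 1ξ₁ = 0.845 × 403 → ξ₁ = 340.5 mol/s.
Yield of Q: 1ξ₂ / 403 = 0.626 → ξ₂ = 252.3 mol/s.
Outlet amounts (n = n₀ + Σ ν·ξ):
  M: 403 − 1(340.5) = 62.47
  R: 0 + 1(340.5) − 1(252.3) = 88.26
  Q: 0 + 1(252.3) = 252.3

88.3 mol/s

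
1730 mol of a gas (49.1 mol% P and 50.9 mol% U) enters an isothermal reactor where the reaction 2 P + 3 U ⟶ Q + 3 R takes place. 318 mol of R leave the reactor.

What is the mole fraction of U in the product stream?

0.346

For R: n = n₀ + 3ξ → 318 = 0 + 3ξ, giving ξ = 106 mol.
Outlet amounts (n = n₀ + ν ξ):
  P: 849.4 − 2(106) = 637.4
  U: 880.6 − 3(106) = 562.6
  Q: 0 + 1(106) = 106
  R: 0 + 3(106) = 318
Total out = 1624 mol; y_U = 562.6 / 1624 = 0.3464.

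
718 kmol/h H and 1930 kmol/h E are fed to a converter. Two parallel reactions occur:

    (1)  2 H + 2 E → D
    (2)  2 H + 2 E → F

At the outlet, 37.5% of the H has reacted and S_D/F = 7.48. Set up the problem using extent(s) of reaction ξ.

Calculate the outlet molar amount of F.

15.9 kmol/h

Conversion of H: H consumed = 0.375 × 718 = 269.2 kmol/h = 2ξ₁ + 2ξ₂.
Selectivity: 1ξ₁ / (1ξ₂) = 7.48 → ξ₁ = 7.48 ξ₂.
Substitute: (2·7.48 + 2) ξ₂ = 269.2 → ξ₂ = 15.88 kmol/h, ξ₁ = 118.7 kmol/h.
Outlet amounts (n = n₀ + Σ ν·ξ):
  H: 718 − 2(118.7) − 2(15.88) = 448.8
  E: 1930 − 2(118.7) − 2(15.88) = 1661
  D: 0 + 1(118.7) = 118.7
  F: 0 + 1(15.88) = 15.88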